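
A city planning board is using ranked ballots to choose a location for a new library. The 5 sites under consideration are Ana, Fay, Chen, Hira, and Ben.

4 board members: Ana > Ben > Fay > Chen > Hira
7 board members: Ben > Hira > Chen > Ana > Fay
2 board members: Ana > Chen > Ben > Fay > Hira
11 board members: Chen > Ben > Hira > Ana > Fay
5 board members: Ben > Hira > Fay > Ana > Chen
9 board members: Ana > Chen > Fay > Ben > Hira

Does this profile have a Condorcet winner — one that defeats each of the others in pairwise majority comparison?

No

Head-to-head results (38 voters total):
Ana vs Fay: Ana wins 33–5.
Ana vs Chen: Ana wins 20–18.
Ana vs Hira: Hira wins 23–15.
Ana vs Ben: Ben wins 23–15.
Fay vs Chen: Chen wins 29–9.
Fay vs Hira: Hira wins 23–15.
Fay vs Ben: Ben wins 29–9.
Chen vs Hira: Chen wins 26–12.
Chen vs Ben: Chen wins 22–16.
Hira vs Ben: Ben wins 38–0.
No candidate beats all others: Ana beats Chen beats Hira beats Ana, a majority cycle.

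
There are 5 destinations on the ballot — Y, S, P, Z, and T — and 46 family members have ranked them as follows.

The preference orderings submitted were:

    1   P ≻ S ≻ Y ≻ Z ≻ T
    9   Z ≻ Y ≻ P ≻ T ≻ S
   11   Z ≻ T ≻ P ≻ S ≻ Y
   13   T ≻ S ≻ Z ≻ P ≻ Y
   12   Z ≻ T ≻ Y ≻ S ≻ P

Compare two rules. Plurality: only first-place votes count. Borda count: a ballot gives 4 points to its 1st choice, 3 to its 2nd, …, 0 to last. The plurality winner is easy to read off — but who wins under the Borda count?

Plurality first-place counts: Y 0, S 0, P 1, Z 32, T 13 → Z.
Borda totals: Y 53, S 65, P 57, Z 155, T 130 → Z.

Z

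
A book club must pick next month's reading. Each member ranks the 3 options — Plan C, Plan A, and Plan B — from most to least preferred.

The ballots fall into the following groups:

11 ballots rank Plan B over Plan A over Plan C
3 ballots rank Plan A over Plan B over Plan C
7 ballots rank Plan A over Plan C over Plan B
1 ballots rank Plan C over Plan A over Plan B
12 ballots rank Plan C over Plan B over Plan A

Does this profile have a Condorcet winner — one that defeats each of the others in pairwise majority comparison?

No

Head-to-head results (34 voters total):
Plan C vs Plan A: Plan A wins 21–13.
Plan C vs Plan B: Plan C wins 20–14.
Plan A vs Plan B: Plan B wins 23–11.
No candidate beats all others: Plan C beats Plan B beats Plan A beats Plan C, a majority cycle.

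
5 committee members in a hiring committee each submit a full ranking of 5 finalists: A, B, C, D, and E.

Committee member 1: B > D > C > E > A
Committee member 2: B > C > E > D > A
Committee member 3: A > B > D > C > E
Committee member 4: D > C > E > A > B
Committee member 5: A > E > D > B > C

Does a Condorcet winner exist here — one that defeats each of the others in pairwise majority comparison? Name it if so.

No Condorcet winner

Head-to-head results (5 voters total):
A vs B: A wins 3–2.
A vs C: C wins 3–2.
A vs D: D wins 3–2.
A vs E: E wins 3–2.
B vs C: B wins 4–1.
B vs D: B wins 3–2.
B vs E: B wins 3–2.
C vs D: D wins 4–1.
C vs E: C wins 4–1.
D vs E: D wins 3–2.
No candidate beats all others: A beats B beats C beats A, a majority cycle.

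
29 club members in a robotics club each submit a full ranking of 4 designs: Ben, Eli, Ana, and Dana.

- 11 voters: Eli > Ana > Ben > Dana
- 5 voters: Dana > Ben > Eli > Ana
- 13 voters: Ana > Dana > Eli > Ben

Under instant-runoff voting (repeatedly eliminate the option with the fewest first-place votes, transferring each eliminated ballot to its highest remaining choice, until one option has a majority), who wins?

Eli

Round 1: Ana 13, Eli 11, Dana 5, Ben 0. Ben has the fewest and is eliminated.
Round 2: Ana 13, Eli 11, Dana 5. Dana has the fewest and is eliminated.
Round 3: Eli 16, Ana 13. Eli has a majority.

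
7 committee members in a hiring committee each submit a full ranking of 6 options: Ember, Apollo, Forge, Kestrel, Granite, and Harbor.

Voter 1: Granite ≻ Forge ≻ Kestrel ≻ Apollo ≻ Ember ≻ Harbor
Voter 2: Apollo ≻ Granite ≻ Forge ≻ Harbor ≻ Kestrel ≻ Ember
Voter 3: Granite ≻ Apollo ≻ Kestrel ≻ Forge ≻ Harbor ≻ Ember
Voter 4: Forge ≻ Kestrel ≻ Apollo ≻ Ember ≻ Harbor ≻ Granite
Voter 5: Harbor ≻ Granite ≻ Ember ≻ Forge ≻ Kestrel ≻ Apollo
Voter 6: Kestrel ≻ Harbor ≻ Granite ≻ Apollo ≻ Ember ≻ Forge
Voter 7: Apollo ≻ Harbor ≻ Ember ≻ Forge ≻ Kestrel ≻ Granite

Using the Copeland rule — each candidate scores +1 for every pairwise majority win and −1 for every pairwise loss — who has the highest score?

Pairwise results:
  Ember vs Apollo: Apollo wins 6–1.
  Ember vs Forge: Forge wins 4–3.
  Ember vs Kestrel: Kestrel wins 5–2.
  Ember vs Granite: Granite wins 5–2.
  Ember vs Harbor: Harbor wins 5–2.
  Apollo vs Forge: Apollo wins 4–3.
  Apollo vs Kestrel: Kestrel wins 4–3.
  Apollo vs Granite: Granite wins 4–3.
  Apollo vs Harbor: Apollo wins 5–2.
  Forge vs Kestrel: Forge wins 5–2.
  Forge vs Granite: Granite wins 5–2.
  Forge vs Harbor: Forge wins 4–3.
  Kestrel vs Granite: Granite wins 4–3.
  Kestrel vs Harbor: Kestrel wins 4–3.
  Granite vs Harbor: Harbor wins 4–3.
Copeland scores (wins − losses):
  Ember: 0 − 5 = -5
  Apollo: 3 − 2 = 1
  Forge: 3 − 2 = 1
  Kestrel: 3 − 2 = 1
  Granite: 4 − 1 = 3
  Harbor: 2 − 3 = -1
Granite has the best Copeland score.

Granite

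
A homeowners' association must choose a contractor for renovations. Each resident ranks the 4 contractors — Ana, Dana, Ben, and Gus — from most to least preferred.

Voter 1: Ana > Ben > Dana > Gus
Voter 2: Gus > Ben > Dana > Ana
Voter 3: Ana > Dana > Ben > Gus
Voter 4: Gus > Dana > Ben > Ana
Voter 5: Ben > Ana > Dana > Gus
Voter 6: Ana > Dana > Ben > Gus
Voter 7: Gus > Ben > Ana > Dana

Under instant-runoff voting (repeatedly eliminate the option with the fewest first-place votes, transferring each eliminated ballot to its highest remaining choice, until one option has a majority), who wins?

Ana

Round 1: Ana 3, Gus 3, Ben 1, Dana 0. Dana has the fewest and is eliminated.
Round 2: Ana 3, Gus 3, Ben 1. Ben has the fewest and is eliminated.
Round 3: Ana 4, Gus 3. Ana has a majority.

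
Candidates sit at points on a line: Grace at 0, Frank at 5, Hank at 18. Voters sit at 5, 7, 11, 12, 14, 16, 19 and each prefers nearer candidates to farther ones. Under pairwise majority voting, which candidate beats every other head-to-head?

Hank

With single-peaked preferences on a line, the Condorcet winner is the candidate closest to the median voter.
The median voter (position 12) is closest to Hank at 18.
Check: Hank vs Frank — voters closer to Hank: 4 of 7.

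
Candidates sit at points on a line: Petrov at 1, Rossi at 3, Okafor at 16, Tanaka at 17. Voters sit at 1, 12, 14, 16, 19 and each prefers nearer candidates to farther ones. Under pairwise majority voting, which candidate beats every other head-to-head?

Okafor

With single-peaked preferences on a line, the Condorcet winner is the candidate closest to the median voter.
The median voter (position 14) is closest to Okafor at 16.
Check: Okafor vs Petrov — voters closer to Okafor: 4 of 5.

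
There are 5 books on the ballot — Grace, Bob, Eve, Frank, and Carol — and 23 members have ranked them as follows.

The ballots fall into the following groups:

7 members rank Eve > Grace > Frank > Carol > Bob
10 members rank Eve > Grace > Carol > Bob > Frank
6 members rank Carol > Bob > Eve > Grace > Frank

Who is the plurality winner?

First-place vote totals:
  Grace: 0
  Bob: 0
  Eve: 17
  Frank: 0
  Carol: 6
Eve has the most first-place votes.

Eve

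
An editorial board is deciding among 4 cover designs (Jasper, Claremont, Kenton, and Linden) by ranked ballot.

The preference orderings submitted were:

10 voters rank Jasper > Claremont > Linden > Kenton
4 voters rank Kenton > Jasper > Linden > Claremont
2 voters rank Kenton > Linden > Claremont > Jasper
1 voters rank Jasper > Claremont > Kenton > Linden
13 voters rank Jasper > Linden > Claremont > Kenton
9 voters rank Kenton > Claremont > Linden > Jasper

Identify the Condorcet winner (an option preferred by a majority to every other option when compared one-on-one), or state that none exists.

Head-to-head results (39 voters total):
Jasper vs Claremont: Jasper wins 28–11.
Jasper vs Kenton: Jasper wins 24–15.
Jasper vs Linden: Jasper wins 28–11.
Claremont vs Kenton: Claremont wins 24–15.
Claremont vs Linden: Claremont wins 20–19.
Kenton vs Linden: Linden wins 23–16.
Jasper beats each rival — Claremont (28–11), Kenton (24–15), Linden (28–11) — so Jasper is the Condorcet winner.

Jasper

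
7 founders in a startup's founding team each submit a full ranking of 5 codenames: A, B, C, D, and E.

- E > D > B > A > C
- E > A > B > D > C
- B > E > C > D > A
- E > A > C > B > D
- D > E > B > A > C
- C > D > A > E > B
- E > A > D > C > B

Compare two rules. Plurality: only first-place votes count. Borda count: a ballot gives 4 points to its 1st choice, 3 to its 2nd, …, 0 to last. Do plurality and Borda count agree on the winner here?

Yes

Plurality first-place counts: A 0, B 1, C 1, D 1, E 4 → E.
Borda totals: A 13, B 11, C 9, D 14, E 23 → E.
The two rules agree on E.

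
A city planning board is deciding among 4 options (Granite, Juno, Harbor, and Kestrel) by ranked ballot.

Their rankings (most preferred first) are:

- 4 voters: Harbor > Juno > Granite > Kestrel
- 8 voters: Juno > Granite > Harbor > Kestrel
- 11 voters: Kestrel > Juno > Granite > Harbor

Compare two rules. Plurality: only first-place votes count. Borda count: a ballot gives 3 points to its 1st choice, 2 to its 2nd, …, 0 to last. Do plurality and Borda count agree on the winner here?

Plurality first-place counts: Granite 0, Juno 8, Harbor 4, Kestrel 11 → Kestrel.
Borda totals: Granite 31, Juno 54, Harbor 20, Kestrel 33 → Juno.
The two rules disagree: plurality picks Kestrel, Borda picks Juno.

No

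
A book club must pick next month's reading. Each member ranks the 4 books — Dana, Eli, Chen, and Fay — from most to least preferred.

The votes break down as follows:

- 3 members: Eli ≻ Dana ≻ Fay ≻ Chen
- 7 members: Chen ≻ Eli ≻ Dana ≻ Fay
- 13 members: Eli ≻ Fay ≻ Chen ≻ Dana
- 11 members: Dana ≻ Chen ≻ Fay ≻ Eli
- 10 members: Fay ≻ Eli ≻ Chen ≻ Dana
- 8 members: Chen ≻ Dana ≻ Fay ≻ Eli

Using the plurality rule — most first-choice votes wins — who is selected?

First-place vote totals:
  Dana: 11
  Eli: 16
  Chen: 15
  Fay: 10
Eli has the most first-place votes.

Eli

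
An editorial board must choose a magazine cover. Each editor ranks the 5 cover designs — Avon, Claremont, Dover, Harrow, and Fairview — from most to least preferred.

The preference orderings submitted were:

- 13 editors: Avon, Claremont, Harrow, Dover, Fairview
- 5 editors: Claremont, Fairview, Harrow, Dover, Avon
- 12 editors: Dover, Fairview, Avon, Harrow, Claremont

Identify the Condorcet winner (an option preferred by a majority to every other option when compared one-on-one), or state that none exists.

Head-to-head results (30 voters total):
Avon vs Claremont: Avon wins 25–5.
Avon vs Dover: Dover wins 17–13.
Avon vs Harrow: Avon wins 25–5.
Avon vs Fairview: Fairview wins 17–13.
Claremont vs Dover: Claremont wins 18–12.
Claremont vs Harrow: Claremont wins 18–12.
Claremont vs Fairview: Claremont wins 18–12.
Dover vs Harrow: Harrow wins 18–12.
Dover vs Fairview: Dover wins 25–5.
Harrow vs Fairview: Fairview wins 17–13.
No candidate beats all others: Avon beats Claremont beats Dover beats Avon, a majority cycle.

No Condorcet winner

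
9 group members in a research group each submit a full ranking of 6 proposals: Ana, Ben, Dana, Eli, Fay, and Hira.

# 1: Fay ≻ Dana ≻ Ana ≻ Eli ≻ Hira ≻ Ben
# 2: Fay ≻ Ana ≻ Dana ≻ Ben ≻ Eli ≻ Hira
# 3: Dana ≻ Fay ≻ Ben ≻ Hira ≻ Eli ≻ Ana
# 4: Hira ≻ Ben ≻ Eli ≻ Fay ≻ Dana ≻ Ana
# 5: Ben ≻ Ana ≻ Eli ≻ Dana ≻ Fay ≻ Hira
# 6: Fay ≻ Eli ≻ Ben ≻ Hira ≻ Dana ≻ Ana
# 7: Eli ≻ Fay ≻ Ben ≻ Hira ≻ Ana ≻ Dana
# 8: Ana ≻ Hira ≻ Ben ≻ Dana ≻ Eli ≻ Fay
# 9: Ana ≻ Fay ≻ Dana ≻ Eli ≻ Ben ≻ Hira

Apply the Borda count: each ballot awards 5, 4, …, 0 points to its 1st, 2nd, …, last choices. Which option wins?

Fay

Borda scores:
  Ana: 3 + 4 + 0 + 0 + 4 + 0 + 1 + 5 + 5 = 22
  Ben: 0 + 2 + 3 + 4 + 5 + 3 + 3 + 3 + 1 = 24
  Dana: 4 + 3 + 5 + 1 + 2 + 1 + 0 + 2 + 3 = 21
  Eli: 2 + 1 + 1 + 3 + 3 + 4 + 5 + 1 + 2 = 22
  Fay: 5 + 5 + 4 + 2 + 1 + 5 + 4 + 0 + 4 = 30
  Hira: 1 + 0 + 2 + 5 + 0 + 2 + 2 + 4 + 0 = 16
Fay has the highest total.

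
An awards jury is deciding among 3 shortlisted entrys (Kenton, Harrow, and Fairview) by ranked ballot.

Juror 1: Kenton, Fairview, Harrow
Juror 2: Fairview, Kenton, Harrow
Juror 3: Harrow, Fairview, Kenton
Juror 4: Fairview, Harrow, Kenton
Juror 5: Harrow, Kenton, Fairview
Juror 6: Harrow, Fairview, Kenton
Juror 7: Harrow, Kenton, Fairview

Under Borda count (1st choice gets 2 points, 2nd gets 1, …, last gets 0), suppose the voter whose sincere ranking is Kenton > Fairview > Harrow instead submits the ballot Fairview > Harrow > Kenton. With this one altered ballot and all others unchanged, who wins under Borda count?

Borda totals with the altered ballot: Kenton 3, Harrow 10, Fairview 8.
The winner is unchanged: still Harrow.

Harrow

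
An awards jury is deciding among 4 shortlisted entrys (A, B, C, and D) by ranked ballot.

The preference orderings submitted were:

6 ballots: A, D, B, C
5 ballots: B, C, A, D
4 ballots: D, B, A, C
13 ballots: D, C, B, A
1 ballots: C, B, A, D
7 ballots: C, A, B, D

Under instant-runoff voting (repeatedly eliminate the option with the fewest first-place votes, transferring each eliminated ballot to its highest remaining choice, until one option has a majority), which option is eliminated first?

B

Round 1: D 17, C 8, A 6, B 5. B has the fewest and is eliminated.
Round 2: D 17, C 13, A 6. A has the fewest and is eliminated.
Round 3: D 23, C 13. D has a majority.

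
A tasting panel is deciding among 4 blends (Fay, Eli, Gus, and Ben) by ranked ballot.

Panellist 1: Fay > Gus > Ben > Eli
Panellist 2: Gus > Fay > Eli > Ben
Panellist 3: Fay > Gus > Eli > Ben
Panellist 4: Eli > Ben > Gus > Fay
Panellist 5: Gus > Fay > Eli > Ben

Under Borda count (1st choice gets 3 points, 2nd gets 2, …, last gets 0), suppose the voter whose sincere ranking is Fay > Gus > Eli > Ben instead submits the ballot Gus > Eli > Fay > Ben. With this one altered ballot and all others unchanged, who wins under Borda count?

Borda totals with the altered ballot: Fay 8, Eli 7, Gus 12, Ben 3.
The winner is unchanged: still Gus.

Gus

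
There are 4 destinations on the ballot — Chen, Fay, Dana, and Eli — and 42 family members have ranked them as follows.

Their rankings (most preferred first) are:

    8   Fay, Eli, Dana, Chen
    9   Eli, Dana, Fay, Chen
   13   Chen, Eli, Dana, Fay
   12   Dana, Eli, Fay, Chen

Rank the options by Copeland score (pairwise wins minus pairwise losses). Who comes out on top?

Eli

Pairwise results:
  Chen vs Fay: Fay wins 29–13.
  Chen vs Dana: Dana wins 29–13.
  Chen vs Eli: Eli wins 29–13.
  Fay vs Dana: Dana wins 34–8.
  Fay vs Eli: Eli wins 34–8.
  Dana vs Eli: Eli wins 30–12.
Copeland scores (wins − losses):
  Chen: 0 − 3 = -3
  Fay: 1 − 2 = -1
  Dana: 2 − 1 = 1
  Eli: 3 − 0 = 3
Eli has the best Copeland score.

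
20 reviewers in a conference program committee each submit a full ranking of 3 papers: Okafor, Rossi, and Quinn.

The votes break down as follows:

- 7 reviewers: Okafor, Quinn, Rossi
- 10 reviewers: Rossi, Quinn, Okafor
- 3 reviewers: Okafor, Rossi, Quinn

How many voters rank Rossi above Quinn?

13

Ballots ranking Rossi above Quinn: 10+3 = 13.
Ballots ranking Quinn above Rossi: 7.
So 13 of 20 voters prefer Rossi to Quinn.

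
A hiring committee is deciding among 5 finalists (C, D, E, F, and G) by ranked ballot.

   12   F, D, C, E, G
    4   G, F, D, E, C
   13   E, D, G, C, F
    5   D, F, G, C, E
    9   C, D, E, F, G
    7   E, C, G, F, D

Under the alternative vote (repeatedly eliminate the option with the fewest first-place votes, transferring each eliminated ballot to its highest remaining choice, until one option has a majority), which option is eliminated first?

Round 1: E 20, F 12, C 9, D 5, G 4. G has the fewest and is eliminated.
Round 2: E 20, F 16, C 9, D 5. D has the fewest and is eliminated.
Round 3: F 21, E 20, C 9. C has the fewest and is eliminated.
Round 4: E 29, F 21. E has a majority.

G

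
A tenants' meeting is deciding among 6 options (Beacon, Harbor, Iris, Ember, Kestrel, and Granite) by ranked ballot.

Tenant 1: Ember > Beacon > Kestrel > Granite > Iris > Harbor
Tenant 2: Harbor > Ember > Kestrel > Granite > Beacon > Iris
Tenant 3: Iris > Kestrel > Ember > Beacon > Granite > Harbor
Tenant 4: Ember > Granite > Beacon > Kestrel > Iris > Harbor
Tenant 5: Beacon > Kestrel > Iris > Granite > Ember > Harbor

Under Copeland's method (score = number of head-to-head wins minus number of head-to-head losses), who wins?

Ember

Pairwise results:
  Beacon vs Harbor: Beacon wins 4–1.
  Beacon vs Iris: Beacon wins 4–1.
  Beacon vs Ember: Ember wins 4–1.
  Beacon vs Kestrel: Beacon wins 3–2.
  Beacon vs Granite: Beacon wins 3–2.
  Harbor vs Iris: Iris wins 4–1.
  Harbor vs Ember: Ember wins 4–1.
  Harbor vs Kestrel: Kestrel wins 4–1.
  Harbor vs Granite: Granite wins 4–1.
  Iris vs Ember: Ember wins 3–2.
  Iris vs Kestrel: Kestrel wins 4–1.
  Iris vs Granite: Granite wins 3–2.
  Ember vs Kestrel: Ember wins 3–2.
  Ember vs Granite: Ember wins 4–1.
  Kestrel vs Granite: Kestrel wins 4–1.
Copeland scores (wins − losses):
  Beacon: 4 − 1 = 3
  Harbor: 0 − 5 = -5
  Iris: 1 − 4 = -3
  Ember: 5 − 0 = 5
  Kestrel: 3 − 2 = 1
  Granite: 2 − 3 = -1
Ember has the best Copeland score.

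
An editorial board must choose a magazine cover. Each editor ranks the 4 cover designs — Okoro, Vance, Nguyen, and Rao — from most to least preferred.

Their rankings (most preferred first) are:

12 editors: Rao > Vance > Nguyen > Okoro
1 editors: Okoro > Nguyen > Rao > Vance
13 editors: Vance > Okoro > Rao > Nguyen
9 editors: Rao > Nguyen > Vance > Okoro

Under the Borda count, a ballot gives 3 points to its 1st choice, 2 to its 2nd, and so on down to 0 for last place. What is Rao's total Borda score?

Borda scores:
  Okoro: 12·0 + 3 + 13·2 + 9·0 = 29
  Vance: 12·2 + 0 + 13·3 + 9·1 = 72
  Nguyen: 12·1 + 2 + 13·0 + 9·2 = 32
  Rao: 12·3 + 1 + 13·1 + 9·3 = 77

77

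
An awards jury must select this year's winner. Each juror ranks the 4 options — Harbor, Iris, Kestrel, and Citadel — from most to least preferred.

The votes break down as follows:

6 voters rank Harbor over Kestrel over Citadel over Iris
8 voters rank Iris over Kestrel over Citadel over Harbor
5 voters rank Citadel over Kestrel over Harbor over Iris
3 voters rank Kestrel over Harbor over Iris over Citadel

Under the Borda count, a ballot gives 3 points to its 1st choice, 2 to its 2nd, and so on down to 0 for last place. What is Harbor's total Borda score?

Borda scores:
  Harbor: 6·3 + 8·0 + 5·1 + 3·2 = 29
  Iris: 6·0 + 8·3 + 5·0 + 3·1 = 27
  Kestrel: 6·2 + 8·2 + 5·2 + 3·3 = 47
  Citadel: 6·1 + 8·1 + 5·3 + 3·0 = 29

29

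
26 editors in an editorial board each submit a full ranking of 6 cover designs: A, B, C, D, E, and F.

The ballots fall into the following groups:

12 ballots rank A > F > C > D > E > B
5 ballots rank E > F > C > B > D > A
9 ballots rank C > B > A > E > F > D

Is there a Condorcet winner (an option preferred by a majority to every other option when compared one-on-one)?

No

Head-to-head results (26 voters total):
A vs B: B wins 14–12.
A vs C: C wins 14–12.
A vs D: A wins 21–5.
A vs E: A wins 21–5.
A vs F: A wins 21–5.
B vs C: C wins 26–0.
B vs D: B wins 14–12.
B vs E: E wins 17–9.
B vs F: F wins 17–9.
C vs D: C wins 26–0.
C vs E: C wins 21–5.
C vs F: F wins 17–9.
D vs E: E wins 14–12.
D vs F: F wins 26–0.
E vs F: E wins 14–12.
No candidate beats all others: A beats E beats B beats A, a majority cycle.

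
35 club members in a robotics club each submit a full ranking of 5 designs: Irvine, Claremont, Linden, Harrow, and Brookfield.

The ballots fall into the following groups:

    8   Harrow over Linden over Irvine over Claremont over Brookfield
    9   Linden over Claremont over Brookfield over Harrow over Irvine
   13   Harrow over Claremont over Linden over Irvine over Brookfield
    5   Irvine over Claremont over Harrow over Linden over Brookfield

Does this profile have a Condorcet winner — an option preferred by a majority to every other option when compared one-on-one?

Head-to-head results (35 voters total):
Irvine vs Claremont: Claremont wins 22–13.
Irvine vs Linden: Linden wins 30–5.
Irvine vs Harrow: Harrow wins 30–5.
Irvine vs Brookfield: Irvine wins 26–9.
Claremont vs Linden: Claremont wins 18–17.
Claremont vs Harrow: Harrow wins 21–14.
Claremont vs Brookfield: Claremont wins 35–0.
Linden vs Harrow: Harrow wins 26–9.
Linden vs Brookfield: Linden wins 35–0.
Harrow vs Brookfield: Harrow wins 26–9.
Harrow beats each rival — Irvine (30–5), Claremont (21–14), Linden (26–9), Brookfield (26–9) — so Harrow is the Condorcet winner.

Yes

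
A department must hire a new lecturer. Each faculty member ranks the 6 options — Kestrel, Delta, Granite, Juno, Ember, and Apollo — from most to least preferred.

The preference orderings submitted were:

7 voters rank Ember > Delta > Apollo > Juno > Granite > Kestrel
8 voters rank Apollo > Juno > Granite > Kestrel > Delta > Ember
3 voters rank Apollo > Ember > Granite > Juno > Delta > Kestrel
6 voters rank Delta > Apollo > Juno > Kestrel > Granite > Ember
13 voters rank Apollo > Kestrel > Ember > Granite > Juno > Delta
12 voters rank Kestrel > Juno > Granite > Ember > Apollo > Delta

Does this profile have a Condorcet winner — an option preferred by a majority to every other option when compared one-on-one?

Yes

Head-to-head results (49 voters total):
Kestrel vs Delta: Kestrel wins 33–16.
Kestrel vs Granite: Kestrel wins 31–18.
Kestrel vs Juno: Kestrel wins 25–24.
Kestrel vs Ember: Kestrel wins 39–10.
Kestrel vs Apollo: Apollo wins 37–12.
Delta vs Granite: Granite wins 36–13.
Delta vs Juno: Juno wins 36–13.
Delta vs Ember: Ember wins 35–14.
Delta vs Apollo: Apollo wins 36–13.
Granite vs Juno: Juno wins 33–16.
Granite vs Ember: Granite wins 26–23.
Granite vs Apollo: Apollo wins 37–12.
Juno vs Ember: Juno wins 26–23.
Juno vs Apollo: Apollo wins 37–12.
Ember vs Apollo: Apollo wins 30–19.
Apollo beats each rival — Kestrel (37–12), Delta (36–13), Granite (37–12), Juno (37–12), Ember (30–19) — so Apollo is the Condorcet winner.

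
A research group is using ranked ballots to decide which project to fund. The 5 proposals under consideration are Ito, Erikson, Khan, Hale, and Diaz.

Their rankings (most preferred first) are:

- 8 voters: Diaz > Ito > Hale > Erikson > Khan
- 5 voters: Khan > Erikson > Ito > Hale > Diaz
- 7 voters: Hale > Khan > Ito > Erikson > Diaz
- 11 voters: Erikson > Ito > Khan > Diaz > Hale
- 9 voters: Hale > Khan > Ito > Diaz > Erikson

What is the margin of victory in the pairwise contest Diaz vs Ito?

24

Ballots ranking Diaz above Ito: 8.
Ballots ranking Ito above Diaz: 5+7+11+9 = 32.
Ito wins 32–8, a margin of 24.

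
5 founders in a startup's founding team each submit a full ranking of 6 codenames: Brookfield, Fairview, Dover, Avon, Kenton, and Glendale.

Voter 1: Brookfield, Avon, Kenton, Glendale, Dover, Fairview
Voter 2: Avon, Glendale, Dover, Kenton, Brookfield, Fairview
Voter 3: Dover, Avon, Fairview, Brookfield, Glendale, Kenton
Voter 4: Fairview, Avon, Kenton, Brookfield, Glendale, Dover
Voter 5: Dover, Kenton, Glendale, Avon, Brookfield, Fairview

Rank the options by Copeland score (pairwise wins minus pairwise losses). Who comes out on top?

Avon

Pairwise results:
  Brookfield vs Fairview: Brookfield wins 3–2.
  Brookfield vs Dover: Dover wins 3–2.
  Brookfield vs Avon: Avon wins 4–1.
  Brookfield vs Kenton: Kenton wins 3–2.
  Brookfield vs Glendale: Brookfield wins 3–2.
  Fairview vs Dover: Dover wins 4–1.
  Fairview vs Avon: Avon wins 4–1.
  Fairview vs Kenton: Kenton wins 3–2.
  Fairview vs Glendale: Glendale wins 3–2.
  Dover vs Avon: Avon wins 3–2.
  Dover vs Kenton: Dover wins 3–2.
  Dover vs Glendale: Glendale wins 3–2.
  Avon vs Kenton: Avon wins 4–1.
  Avon vs Glendale: Avon wins 4–1.
  Kenton vs Glendale: Kenton wins 3–2.
Copeland scores (wins − losses):
  Brookfield: 2 − 3 = -1
  Fairview: 0 − 5 = -5
  Dover: 3 − 2 = 1
  Avon: 5 − 0 = 5
  Kenton: 3 − 2 = 1
  Glendale: 2 − 3 = -1
Avon has the best Copeland score.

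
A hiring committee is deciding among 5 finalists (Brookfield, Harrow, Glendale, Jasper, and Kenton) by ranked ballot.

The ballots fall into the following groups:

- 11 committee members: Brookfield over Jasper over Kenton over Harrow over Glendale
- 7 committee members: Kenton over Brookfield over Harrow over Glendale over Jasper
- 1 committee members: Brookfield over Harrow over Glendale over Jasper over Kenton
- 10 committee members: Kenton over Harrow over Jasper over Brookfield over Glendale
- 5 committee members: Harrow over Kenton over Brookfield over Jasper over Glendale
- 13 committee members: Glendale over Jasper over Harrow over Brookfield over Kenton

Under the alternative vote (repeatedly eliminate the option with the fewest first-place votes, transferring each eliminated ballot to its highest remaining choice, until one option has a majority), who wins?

Kenton

Round 1: Kenton 17, Glendale 13, Brookfield 12, Harrow 5, Jasper 0. Jasper has the fewest and is eliminated.
Round 2: Kenton 17, Glendale 13, Brookfield 12, Harrow 5. Harrow has the fewest and is eliminated.
Round 3: Kenton 22, Glendale 13, Brookfield 12. Brookfield has the fewest and is eliminated.
Round 4: Kenton 33, Glendale 14. Kenton has a majority.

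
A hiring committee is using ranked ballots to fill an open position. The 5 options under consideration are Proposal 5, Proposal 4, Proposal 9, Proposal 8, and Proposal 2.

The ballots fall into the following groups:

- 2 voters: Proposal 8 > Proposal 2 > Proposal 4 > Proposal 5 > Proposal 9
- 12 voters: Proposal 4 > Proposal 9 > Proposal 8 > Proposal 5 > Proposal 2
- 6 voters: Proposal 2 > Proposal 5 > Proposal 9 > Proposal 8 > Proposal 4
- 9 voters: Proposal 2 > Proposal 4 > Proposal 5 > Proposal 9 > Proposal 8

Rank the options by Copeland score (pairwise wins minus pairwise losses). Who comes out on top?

Proposal 2

Pairwise results:
  Proposal 5 vs Proposal 4: Proposal 4 wins 23–6.
  Proposal 5 vs Proposal 9: Proposal 5 wins 17–12.
  Proposal 5 vs Proposal 8: Proposal 5 wins 15–14.
  Proposal 5 vs Proposal 2: Proposal 2 wins 17–12.
  Proposal 4 vs Proposal 9: Proposal 4 wins 23–6.
  Proposal 4 vs Proposal 8: Proposal 4 wins 21–8.
  Proposal 4 vs Proposal 2: Proposal 2 wins 17–12.
  Proposal 9 vs Proposal 8: Proposal 9 wins 27–2.
  Proposal 9 vs Proposal 2: Proposal 2 wins 17–12.
  Proposal 8 vs Proposal 2: Proposal 2 wins 15–14.
Copeland scores (wins − losses):
  Proposal 5: 2 − 2 = 0
  Proposal 4: 3 − 1 = 2
  Proposal 9: 1 − 3 = -2
  Proposal 8: 0 − 4 = -4
  Proposal 2: 4 − 0 = 4
Proposal 2 has the best Copeland score.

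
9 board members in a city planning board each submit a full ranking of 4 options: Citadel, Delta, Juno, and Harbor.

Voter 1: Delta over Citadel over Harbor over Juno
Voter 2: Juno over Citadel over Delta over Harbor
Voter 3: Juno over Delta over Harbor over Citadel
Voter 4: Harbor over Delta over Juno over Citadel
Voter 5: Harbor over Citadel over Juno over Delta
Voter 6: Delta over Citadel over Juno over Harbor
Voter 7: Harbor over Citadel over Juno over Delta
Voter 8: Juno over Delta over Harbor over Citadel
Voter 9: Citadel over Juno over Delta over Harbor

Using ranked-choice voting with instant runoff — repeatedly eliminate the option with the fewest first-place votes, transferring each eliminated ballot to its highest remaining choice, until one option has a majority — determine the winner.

Round 1: Juno 3, Harbor 3, Delta 2, Citadel 1. Citadel has the fewest and is eliminated.
Round 2: Juno 4, Harbor 3, Delta 2. Delta has the fewest and is eliminated.
Round 3: Juno 5, Harbor 4. Juno has a majority.

Juno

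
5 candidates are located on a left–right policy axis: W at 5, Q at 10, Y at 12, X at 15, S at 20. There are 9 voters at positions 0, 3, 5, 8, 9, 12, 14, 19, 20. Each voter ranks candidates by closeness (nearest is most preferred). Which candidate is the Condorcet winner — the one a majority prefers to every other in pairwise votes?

With single-peaked preferences on a line, the Condorcet winner is the candidate closest to the median voter.
The median voter (position 9) is closest to Q at 10.
Check: Q vs Y — voters closer to Q: 5 of 9.

Q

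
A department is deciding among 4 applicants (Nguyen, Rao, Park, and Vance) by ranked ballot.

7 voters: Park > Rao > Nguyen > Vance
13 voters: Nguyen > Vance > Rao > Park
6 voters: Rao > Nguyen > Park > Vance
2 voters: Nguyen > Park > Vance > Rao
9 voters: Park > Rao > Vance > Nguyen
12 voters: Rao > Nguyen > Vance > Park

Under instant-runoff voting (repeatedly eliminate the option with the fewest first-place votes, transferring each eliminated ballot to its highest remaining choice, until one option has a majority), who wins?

Rao

Round 1: Rao 18, Park 16, Nguyen 15, Vance 0. Vance has the fewest and is eliminated.
Round 2: Rao 18, Park 16, Nguyen 15. Nguyen has the fewest and is eliminated.
Round 3: Rao 31, Park 18. Rao has a majority.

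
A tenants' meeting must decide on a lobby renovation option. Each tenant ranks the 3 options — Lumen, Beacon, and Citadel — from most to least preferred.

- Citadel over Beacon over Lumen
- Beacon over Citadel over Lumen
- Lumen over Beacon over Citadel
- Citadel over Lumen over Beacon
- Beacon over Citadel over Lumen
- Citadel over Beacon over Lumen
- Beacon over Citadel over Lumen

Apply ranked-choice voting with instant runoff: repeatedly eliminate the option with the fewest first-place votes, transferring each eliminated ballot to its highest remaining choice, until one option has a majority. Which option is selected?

Beacon

Round 1: Beacon 3, Citadel 3, Lumen 1. Lumen has the fewest and is eliminated.
Round 2: Beacon 4, Citadel 3. Beacon has a majority.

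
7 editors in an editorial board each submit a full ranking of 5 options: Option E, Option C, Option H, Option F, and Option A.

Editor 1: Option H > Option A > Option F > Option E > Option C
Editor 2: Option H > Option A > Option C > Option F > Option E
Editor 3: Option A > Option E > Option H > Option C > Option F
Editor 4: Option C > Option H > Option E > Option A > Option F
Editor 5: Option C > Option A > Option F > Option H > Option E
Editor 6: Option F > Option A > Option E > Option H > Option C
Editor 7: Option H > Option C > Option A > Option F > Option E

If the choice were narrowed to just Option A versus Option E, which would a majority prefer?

Option A

Ballots ranking Option A above Option E: 6.
Ballots ranking Option E above Option A: 1.
Option A wins the head-to-head, 6–1.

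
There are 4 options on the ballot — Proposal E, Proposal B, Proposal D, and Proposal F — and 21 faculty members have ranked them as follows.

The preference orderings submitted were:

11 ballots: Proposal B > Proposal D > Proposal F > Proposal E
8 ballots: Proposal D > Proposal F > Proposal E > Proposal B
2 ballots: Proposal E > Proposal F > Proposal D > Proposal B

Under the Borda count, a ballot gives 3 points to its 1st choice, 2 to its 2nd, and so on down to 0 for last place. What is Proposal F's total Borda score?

Borda scores:
  Proposal E: 11·0 + 8·1 + 2·3 = 14
  Proposal B: 11·3 + 8·0 + 2·0 = 33
  Proposal D: 11·2 + 8·3 + 2·1 = 48
  Proposal F: 11·1 + 8·2 + 2·2 = 31

31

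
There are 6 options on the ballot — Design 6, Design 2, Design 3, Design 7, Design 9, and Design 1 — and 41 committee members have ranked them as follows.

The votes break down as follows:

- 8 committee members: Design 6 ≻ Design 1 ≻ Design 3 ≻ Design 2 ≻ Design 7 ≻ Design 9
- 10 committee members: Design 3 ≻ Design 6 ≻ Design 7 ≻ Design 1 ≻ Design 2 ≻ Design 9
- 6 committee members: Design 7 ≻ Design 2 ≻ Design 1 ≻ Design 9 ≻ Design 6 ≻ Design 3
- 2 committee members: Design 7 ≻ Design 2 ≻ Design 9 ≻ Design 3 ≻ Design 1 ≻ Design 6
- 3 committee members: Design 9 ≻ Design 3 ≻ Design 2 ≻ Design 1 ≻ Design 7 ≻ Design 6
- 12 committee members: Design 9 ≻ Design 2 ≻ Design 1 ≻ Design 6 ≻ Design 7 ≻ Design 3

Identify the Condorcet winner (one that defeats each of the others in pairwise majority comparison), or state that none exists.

Head-to-head results (41 voters total):
Design 6 vs Design 2: Design 2 wins 23–18.
Design 6 vs Design 3: Design 6 wins 26–15.
Design 6 vs Design 7: Design 6 wins 30–11.
Design 6 vs Design 9: Design 9 wins 23–18.
Design 6 vs Design 1: Design 1 wins 23–18.
Design 2 vs Design 3: Design 3 wins 21–20.
Design 2 vs Design 7: Design 2 wins 23–18.
Design 2 vs Design 9: Design 2 wins 26–15.
Design 2 vs Design 1: Design 2 wins 23–18.
Design 3 vs Design 7: Design 3 wins 21–20.
Design 3 vs Design 9: Design 9 wins 23–18.
Design 3 vs Design 1: Design 1 wins 26–15.
Design 7 vs Design 9: Design 7 wins 26–15.
Design 7 vs Design 1: Design 1 wins 23–18.
Design 9 vs Design 1: Design 1 wins 24–17.
No candidate beats all others: Design 6 beats Design 3 beats Design 2 beats Design 6, a majority cycle.

There is no Condorcet winner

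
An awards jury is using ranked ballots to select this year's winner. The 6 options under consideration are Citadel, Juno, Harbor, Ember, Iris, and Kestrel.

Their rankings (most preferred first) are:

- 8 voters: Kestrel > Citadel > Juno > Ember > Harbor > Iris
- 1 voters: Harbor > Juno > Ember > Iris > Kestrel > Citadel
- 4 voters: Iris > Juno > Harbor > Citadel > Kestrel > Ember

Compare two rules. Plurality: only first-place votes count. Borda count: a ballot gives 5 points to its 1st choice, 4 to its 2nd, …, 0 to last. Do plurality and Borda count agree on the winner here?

Yes

Plurality first-place counts: Citadel 0, Juno 0, Harbor 1, Ember 0, Iris 4, Kestrel 8 → Kestrel.
Borda totals: Citadel 40, Juno 44, Harbor 25, Ember 19, Iris 22, Kestrel 45 → Kestrel.
The two rules agree on Kestrel.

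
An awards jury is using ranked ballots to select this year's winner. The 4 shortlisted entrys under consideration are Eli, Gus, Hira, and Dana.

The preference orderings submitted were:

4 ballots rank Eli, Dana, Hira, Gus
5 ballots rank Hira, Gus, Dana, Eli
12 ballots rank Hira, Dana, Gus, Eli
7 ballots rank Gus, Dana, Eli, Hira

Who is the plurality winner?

First-place vote totals:
  Eli: 4
  Gus: 7
  Hira: 17
  Dana: 0
Hira has the most first-place votes.

Hira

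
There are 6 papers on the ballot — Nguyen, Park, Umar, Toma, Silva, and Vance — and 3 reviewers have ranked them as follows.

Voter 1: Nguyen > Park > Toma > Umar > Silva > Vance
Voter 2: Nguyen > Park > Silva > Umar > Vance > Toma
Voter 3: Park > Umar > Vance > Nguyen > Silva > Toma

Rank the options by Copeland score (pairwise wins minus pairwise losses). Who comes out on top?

Pairwise results:
  Nguyen vs Park: Nguyen wins 2–1.
  Nguyen vs Umar: Nguyen wins 2–1.
  Nguyen vs Toma: Nguyen wins 3–0.
  Nguyen vs Silva: Nguyen wins 3–0.
  Nguyen vs Vance: Nguyen wins 2–1.
  Park vs Umar: Park wins 3–0.
  Park vs Toma: Park wins 3–0.
  Park vs Silva: Park wins 3–0.
  Park vs Vance: Park wins 3–0.
  Umar vs Toma: Umar wins 2–1.
  Umar vs Silva: Umar wins 2–1.
  Umar vs Vance: Umar wins 3–0.
  Toma vs Silva: Silva wins 2–1.
  Toma vs Vance: Vance wins 2–1.
  Silva vs Vance: Silva wins 2–1.
Copeland scores (wins − losses):
  Nguyen: 5 − 0 = 5
  Park: 4 − 1 = 3
  Umar: 3 − 2 = 1
  Toma: 0 − 5 = -5
  Silva: 2 − 3 = -1
  Vance: 1 − 4 = -3
Nguyen has the best Copeland score.

Nguyen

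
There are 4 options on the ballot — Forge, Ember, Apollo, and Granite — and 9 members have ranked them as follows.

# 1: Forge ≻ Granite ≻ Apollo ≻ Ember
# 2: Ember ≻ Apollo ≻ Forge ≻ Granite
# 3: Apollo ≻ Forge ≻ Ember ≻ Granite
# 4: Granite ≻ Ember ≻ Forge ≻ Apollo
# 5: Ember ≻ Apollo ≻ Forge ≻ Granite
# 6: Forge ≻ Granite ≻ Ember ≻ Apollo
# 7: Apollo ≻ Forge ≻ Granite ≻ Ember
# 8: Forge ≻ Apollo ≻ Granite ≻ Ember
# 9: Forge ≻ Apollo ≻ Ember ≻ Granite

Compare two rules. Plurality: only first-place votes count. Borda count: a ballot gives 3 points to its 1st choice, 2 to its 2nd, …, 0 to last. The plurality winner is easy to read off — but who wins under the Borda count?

Forge

Plurality first-place counts: Forge 4, Ember 2, Apollo 2, Granite 1 → Forge.
Borda totals: Forge 19, Ember 11, Apollo 15, Granite 9 → Forge.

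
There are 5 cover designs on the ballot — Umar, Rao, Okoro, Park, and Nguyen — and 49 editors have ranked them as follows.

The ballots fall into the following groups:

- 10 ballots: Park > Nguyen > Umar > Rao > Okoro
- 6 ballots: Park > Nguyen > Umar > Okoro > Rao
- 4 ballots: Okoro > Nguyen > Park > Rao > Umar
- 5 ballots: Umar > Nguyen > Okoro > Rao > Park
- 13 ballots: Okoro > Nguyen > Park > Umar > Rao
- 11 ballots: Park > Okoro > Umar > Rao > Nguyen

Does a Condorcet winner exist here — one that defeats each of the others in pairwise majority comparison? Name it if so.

Park

Head-to-head results (49 voters total):
Umar vs Rao: Umar wins 45–4.
Umar vs Okoro: Okoro wins 28–21.
Umar vs Park: Park wins 44–5.
Umar vs Nguyen: Nguyen wins 33–16.
Rao vs Okoro: Okoro wins 39–10.
Rao vs Park: Park wins 44–5.
Rao vs Nguyen: Nguyen wins 38–11.
Okoro vs Park: Park wins 27–22.
Okoro vs Nguyen: Okoro wins 28–21.
Park vs Nguyen: Park wins 27–22.
Park beats each rival — Umar (44–5), Rao (44–5), Okoro (27–22), Nguyen (27–22) — so Park is the Condorcet winner.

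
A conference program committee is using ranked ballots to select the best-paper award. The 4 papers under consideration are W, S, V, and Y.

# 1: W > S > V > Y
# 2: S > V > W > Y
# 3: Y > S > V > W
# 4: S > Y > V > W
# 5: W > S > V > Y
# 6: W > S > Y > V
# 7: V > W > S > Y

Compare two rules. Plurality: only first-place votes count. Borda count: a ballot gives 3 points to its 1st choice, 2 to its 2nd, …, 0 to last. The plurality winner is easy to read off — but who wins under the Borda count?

S

Plurality first-place counts: W 3, S 2, V 1, Y 1 → W.
Borda totals: W 12, S 15, V 9, Y 6 → S.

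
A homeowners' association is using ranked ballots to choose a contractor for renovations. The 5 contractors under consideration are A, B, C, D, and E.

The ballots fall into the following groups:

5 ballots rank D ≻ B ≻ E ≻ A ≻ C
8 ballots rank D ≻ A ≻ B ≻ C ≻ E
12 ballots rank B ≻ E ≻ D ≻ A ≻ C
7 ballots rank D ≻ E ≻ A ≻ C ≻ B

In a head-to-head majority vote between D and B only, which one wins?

D

Ballots ranking D above B: 5+8+7 = 20.
Ballots ranking B above D: 12.
D wins the head-to-head, 20–12.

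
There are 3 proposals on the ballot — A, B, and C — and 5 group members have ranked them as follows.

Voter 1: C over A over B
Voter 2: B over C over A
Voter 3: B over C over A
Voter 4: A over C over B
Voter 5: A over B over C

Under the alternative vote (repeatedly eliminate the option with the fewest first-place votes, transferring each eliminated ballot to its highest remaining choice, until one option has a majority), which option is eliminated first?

C

Round 1: A 2, B 2, C 1. C has the fewest and is eliminated.
Round 2: A 3, B 2. A has a majority.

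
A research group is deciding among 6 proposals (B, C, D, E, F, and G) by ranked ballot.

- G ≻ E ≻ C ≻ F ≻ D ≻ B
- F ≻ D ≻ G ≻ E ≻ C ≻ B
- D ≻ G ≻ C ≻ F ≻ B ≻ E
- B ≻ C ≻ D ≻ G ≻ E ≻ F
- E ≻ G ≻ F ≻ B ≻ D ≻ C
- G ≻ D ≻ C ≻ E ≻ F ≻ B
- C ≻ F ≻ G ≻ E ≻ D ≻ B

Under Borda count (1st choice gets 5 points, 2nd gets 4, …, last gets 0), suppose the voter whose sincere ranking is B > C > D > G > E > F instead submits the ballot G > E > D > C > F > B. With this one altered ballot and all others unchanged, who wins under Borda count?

Borda totals with the altered ballot: B 3, C 17, D 19, E 19, F 18, G 29.
The winner is unchanged: still G.

G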